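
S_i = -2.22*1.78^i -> [-2.22, -3.95, -7.03, -12.52, -22.29]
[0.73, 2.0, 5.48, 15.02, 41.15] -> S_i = 0.73*2.74^i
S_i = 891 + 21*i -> [891, 912, 933, 954, 975]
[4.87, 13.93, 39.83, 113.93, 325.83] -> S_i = 4.87*2.86^i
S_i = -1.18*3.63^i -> [-1.18, -4.28, -15.55, -56.44, -204.88]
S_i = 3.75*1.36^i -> [3.75, 5.1, 6.94, 9.43, 12.83]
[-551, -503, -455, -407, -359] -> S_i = -551 + 48*i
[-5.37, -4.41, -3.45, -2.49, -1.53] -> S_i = -5.37 + 0.96*i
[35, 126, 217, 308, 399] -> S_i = 35 + 91*i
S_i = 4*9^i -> [4, 36, 324, 2916, 26244]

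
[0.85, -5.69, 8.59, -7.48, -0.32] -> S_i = Random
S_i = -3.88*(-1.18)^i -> [-3.88, 4.58, -5.4, 6.37, -7.52]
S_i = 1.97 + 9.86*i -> [1.97, 11.83, 21.69, 31.55, 41.41]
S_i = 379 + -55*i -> [379, 324, 269, 214, 159]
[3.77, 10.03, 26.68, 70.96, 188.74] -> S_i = 3.77*2.66^i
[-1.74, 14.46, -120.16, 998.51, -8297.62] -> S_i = -1.74*(-8.31)^i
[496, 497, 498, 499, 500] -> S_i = 496 + 1*i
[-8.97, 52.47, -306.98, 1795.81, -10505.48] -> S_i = -8.97*(-5.85)^i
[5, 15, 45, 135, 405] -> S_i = 5*3^i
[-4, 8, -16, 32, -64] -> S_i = -4*-2^i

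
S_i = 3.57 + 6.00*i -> [3.57, 9.57, 15.57, 21.57, 27.57]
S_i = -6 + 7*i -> [-6, 1, 8, 15, 22]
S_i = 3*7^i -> [3, 21, 147, 1029, 7203]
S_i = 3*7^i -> [3, 21, 147, 1029, 7203]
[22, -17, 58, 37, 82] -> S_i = Random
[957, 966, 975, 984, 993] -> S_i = 957 + 9*i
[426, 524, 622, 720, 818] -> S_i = 426 + 98*i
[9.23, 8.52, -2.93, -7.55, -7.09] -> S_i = Random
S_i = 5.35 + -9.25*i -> [5.35, -3.9, -13.15, -22.4, -31.65]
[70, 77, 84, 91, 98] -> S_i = 70 + 7*i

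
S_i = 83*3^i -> [83, 249, 747, 2241, 6723]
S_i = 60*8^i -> [60, 480, 3840, 30720, 245760]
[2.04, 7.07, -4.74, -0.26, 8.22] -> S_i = Random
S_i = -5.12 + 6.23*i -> [-5.12, 1.11, 7.34, 13.57, 19.8]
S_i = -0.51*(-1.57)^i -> [-0.51, 0.8, -1.26, 1.97, -3.1]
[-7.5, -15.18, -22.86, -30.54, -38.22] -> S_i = -7.50 + -7.68*i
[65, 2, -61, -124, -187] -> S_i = 65 + -63*i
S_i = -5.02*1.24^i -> [-5.02, -6.22, -7.72, -9.57, -11.87]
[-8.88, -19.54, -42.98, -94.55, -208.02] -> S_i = -8.88*2.20^i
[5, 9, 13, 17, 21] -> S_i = 5 + 4*i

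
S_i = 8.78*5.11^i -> [8.78, 44.87, 229.26, 1171.54, 5986.57]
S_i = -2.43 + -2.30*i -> [-2.43, -4.73, -7.03, -9.33, -11.63]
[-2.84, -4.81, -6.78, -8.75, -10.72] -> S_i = -2.84 + -1.97*i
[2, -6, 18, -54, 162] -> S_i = 2*-3^i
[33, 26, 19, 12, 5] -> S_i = 33 + -7*i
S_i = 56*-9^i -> [56, -504, 4536, -40824, 367416]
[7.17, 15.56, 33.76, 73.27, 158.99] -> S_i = 7.17*2.17^i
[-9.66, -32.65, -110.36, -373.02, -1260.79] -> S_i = -9.66*3.38^i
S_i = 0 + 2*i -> [0, 2, 4, 6, 8]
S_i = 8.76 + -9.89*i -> [8.76, -1.13, -11.02, -20.91, -30.8]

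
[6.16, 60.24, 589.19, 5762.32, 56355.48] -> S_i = 6.16*9.78^i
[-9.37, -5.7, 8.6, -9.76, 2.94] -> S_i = Random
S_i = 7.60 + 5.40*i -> [7.6, 13.0, 18.4, 23.8, 29.2]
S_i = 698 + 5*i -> [698, 703, 708, 713, 718]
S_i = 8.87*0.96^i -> [8.87, 8.52, 8.17, 7.85, 7.53]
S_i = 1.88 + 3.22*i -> [1.88, 5.1, 8.32, 11.54, 14.76]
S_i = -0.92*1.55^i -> [-0.92, -1.43, -2.21, -3.43, -5.31]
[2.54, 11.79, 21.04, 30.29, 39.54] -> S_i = 2.54 + 9.25*i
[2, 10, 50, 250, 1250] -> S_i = 2*5^i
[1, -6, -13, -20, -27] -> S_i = 1 + -7*i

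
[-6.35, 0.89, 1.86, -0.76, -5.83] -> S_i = Random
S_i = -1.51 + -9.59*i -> [-1.51, -11.1, -20.69, -30.28, -39.87]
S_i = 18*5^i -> [18, 90, 450, 2250, 11250]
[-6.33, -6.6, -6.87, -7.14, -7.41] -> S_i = -6.33 + -0.27*i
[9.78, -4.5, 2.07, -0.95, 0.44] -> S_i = 9.78*(-0.46)^i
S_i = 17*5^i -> [17, 85, 425, 2125, 10625]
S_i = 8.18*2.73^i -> [8.18, 22.33, 60.96, 166.43, 454.36]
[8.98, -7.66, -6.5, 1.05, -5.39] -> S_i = Random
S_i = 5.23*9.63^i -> [5.23, 50.36, 485.01, 4670.68, 44978.69]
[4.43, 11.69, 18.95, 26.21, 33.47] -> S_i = 4.43 + 7.26*i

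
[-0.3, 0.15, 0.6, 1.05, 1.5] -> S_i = -0.30 + 0.45*i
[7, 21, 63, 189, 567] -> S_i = 7*3^i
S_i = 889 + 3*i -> [889, 892, 895, 898, 901]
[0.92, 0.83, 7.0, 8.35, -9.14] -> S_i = Random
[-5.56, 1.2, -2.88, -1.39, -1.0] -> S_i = Random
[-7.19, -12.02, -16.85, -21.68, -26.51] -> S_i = -7.19 + -4.83*i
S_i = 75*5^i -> [75, 375, 1875, 9375, 46875]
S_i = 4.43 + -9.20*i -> [4.43, -4.77, -13.97, -23.17, -32.37]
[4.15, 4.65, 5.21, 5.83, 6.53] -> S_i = 4.15*1.12^i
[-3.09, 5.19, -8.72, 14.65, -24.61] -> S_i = -3.09*(-1.68)^i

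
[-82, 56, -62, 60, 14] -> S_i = Random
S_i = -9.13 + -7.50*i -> [-9.13, -16.63, -24.13, -31.63, -39.13]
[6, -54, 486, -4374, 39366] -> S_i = 6*-9^i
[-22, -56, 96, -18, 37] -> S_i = Random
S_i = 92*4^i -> [92, 368, 1472, 5888, 23552]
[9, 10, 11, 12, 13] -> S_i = 9 + 1*i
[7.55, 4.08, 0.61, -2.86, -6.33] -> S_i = 7.55 + -3.47*i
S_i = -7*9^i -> [-7, -63, -567, -5103, -45927]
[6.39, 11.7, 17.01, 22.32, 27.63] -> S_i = 6.39 + 5.31*i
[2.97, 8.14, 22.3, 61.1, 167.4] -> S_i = 2.97*2.74^i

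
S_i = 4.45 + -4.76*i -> [4.45, -0.31, -5.07, -9.83, -14.59]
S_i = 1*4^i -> [1, 4, 16, 64, 256]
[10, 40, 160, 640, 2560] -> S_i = 10*4^i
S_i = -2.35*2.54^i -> [-2.35, -5.97, -15.16, -38.51, -97.81]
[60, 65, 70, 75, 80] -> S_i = 60 + 5*i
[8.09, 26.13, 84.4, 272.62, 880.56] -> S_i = 8.09*3.23^i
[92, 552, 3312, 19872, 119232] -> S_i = 92*6^i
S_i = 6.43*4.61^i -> [6.43, 29.64, 136.65, 629.96, 2904.12]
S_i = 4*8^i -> [4, 32, 256, 2048, 16384]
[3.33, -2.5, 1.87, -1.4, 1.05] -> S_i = 3.33*(-0.75)^i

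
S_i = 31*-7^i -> [31, -217, 1519, -10633, 74431]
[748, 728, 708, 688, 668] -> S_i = 748 + -20*i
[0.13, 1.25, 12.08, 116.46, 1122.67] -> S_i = 0.13*9.64^i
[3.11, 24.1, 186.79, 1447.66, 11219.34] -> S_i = 3.11*7.75^i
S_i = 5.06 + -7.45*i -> [5.06, -2.39, -9.84, -17.29, -24.74]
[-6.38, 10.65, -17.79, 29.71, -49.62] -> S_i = -6.38*(-1.67)^i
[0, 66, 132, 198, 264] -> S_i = 0 + 66*i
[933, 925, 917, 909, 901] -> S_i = 933 + -8*i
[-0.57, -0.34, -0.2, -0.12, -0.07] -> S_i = -0.57*0.59^i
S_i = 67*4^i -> [67, 268, 1072, 4288, 17152]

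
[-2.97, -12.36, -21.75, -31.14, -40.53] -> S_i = -2.97 + -9.39*i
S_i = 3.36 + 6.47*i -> [3.36, 9.83, 16.3, 22.77, 29.24]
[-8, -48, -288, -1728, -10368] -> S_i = -8*6^i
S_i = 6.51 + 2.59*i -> [6.51, 9.1, 11.69, 14.28, 16.87]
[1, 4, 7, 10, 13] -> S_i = 1 + 3*i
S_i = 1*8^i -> [1, 8, 64, 512, 4096]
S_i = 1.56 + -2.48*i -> [1.56, -0.92, -3.4, -5.88, -8.36]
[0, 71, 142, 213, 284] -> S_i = 0 + 71*i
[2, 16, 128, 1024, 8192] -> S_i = 2*8^i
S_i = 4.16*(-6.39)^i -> [4.16, -26.58, 169.86, -1085.42, 6935.8]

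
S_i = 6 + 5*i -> [6, 11, 16, 21, 26]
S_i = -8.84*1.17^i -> [-8.84, -10.34, -12.1, -14.16, -16.57]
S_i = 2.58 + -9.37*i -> [2.58, -6.79, -16.16, -25.53, -34.9]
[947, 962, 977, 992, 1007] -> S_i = 947 + 15*i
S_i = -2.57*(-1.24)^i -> [-2.57, 3.19, -3.95, 4.9, -6.08]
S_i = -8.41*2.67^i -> [-8.41, -22.45, -59.95, -160.08, -427.41]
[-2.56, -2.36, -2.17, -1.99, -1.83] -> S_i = -2.56*0.92^i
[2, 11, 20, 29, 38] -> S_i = 2 + 9*i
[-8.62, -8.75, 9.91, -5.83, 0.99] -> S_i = Random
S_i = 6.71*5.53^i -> [6.71, 37.11, 205.2, 1134.74, 6275.13]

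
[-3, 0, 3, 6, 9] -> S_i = -3 + 3*i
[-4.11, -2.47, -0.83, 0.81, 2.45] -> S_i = -4.11 + 1.64*i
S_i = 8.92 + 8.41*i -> [8.92, 17.33, 25.74, 34.15, 42.56]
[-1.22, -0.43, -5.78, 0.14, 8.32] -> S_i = Random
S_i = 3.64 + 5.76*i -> [3.64, 9.4, 15.16, 20.92, 26.68]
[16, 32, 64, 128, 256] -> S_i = 16*2^i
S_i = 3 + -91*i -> [3, -88, -179, -270, -361]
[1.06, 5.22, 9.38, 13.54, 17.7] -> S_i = 1.06 + 4.16*i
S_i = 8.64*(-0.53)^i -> [8.64, -4.58, 2.43, -1.29, 0.68]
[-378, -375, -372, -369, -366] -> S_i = -378 + 3*i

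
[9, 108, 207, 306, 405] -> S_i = 9 + 99*i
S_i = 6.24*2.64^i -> [6.24, 16.47, 43.49, 114.81, 303.11]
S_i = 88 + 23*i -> [88, 111, 134, 157, 180]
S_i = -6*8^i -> [-6, -48, -384, -3072, -24576]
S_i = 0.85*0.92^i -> [0.85, 0.78, 0.72, 0.66, 0.61]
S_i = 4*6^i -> [4, 24, 144, 864, 5184]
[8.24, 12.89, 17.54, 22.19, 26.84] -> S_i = 8.24 + 4.65*i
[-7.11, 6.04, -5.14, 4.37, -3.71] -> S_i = -7.11*(-0.85)^i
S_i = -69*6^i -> [-69, -414, -2484, -14904, -89424]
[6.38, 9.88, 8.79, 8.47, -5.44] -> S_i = Random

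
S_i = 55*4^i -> [55, 220, 880, 3520, 14080]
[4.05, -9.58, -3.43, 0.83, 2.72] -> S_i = Random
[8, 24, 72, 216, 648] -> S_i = 8*3^i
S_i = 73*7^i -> [73, 511, 3577, 25039, 175273]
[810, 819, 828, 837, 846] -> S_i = 810 + 9*i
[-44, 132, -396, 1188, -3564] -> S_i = -44*-3^i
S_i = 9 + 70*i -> [9, 79, 149, 219, 289]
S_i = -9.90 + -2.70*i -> [-9.9, -12.6, -15.3, -18.0, -20.7]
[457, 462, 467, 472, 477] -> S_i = 457 + 5*i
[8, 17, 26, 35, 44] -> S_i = 8 + 9*i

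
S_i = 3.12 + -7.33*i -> [3.12, -4.21, -11.54, -18.87, -26.2]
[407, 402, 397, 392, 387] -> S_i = 407 + -5*i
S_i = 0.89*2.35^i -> [0.89, 2.09, 4.92, 11.55, 27.14]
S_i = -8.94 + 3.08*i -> [-8.94, -5.86, -2.78, 0.3, 3.38]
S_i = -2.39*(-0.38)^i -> [-2.39, 0.91, -0.35, 0.13, -0.05]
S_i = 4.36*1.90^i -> [4.36, 8.28, 15.74, 29.91, 56.82]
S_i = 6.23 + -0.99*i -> [6.23, 5.24, 4.25, 3.26, 2.27]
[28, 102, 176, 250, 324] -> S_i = 28 + 74*i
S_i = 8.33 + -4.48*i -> [8.33, 3.85, -0.63, -5.11, -9.59]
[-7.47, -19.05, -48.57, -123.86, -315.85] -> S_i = -7.47*2.55^i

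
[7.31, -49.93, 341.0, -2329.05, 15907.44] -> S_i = 7.31*(-6.83)^i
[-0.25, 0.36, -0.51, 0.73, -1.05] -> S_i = -0.25*(-1.43)^i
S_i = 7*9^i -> [7, 63, 567, 5103, 45927]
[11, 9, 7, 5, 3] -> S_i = 11 + -2*i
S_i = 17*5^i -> [17, 85, 425, 2125, 10625]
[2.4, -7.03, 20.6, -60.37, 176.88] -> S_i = 2.40*(-2.93)^i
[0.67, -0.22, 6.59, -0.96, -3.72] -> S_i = Random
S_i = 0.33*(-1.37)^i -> [0.33, -0.45, 0.62, -0.85, 1.16]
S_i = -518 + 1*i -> [-518, -517, -516, -515, -514]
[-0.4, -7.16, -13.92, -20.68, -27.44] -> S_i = -0.40 + -6.76*i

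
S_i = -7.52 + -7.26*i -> [-7.52, -14.78, -22.04, -29.3, -36.56]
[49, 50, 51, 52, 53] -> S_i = 49 + 1*i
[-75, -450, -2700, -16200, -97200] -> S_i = -75*6^i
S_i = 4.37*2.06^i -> [4.37, 9.0, 18.54, 38.2, 78.7]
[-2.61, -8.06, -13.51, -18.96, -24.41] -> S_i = -2.61 + -5.45*i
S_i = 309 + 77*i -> [309, 386, 463, 540, 617]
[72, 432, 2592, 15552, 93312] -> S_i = 72*6^i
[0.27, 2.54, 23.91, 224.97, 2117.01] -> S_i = 0.27*9.41^i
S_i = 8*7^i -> [8, 56, 392, 2744, 19208]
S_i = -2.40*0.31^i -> [-2.4, -0.74, -0.23, -0.07, -0.02]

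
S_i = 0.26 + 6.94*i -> [0.26, 7.2, 14.14, 21.08, 28.02]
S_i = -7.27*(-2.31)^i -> [-7.27, 16.79, -38.79, 89.61, -207.01]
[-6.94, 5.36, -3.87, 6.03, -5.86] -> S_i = Random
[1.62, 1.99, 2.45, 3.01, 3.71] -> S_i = 1.62*1.23^i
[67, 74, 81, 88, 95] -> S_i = 67 + 7*i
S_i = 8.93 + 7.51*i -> [8.93, 16.44, 23.95, 31.46, 38.97]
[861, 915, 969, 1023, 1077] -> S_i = 861 + 54*i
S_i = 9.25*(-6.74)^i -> [9.25, -62.34, 420.21, -2832.18, 19088.92]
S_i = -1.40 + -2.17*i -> [-1.4, -3.57, -5.74, -7.91, -10.08]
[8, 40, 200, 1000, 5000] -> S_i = 8*5^i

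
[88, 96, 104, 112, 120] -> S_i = 88 + 8*i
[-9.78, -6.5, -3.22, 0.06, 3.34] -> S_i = -9.78 + 3.28*i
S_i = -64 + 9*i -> [-64, -55, -46, -37, -28]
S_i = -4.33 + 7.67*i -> [-4.33, 3.34, 11.01, 18.68, 26.35]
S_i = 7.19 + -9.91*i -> [7.19, -2.72, -12.63, -22.54, -32.45]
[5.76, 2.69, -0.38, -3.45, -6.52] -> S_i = 5.76 + -3.07*i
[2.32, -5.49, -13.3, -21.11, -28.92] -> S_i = 2.32 + -7.81*i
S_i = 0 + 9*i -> [0, 9, 18, 27, 36]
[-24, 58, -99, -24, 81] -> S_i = Random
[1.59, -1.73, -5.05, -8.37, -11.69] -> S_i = 1.59 + -3.32*i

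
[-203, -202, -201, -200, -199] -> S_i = -203 + 1*i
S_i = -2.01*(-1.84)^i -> [-2.01, 3.7, -6.81, 12.52, -23.04]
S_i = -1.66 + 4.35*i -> [-1.66, 2.69, 7.04, 11.39, 15.74]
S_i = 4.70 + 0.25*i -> [4.7, 4.95, 5.2, 5.45, 5.7]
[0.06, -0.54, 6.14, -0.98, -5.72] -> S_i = Random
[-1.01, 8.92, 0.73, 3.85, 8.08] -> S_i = Random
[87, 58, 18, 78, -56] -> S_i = Random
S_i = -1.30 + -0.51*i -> [-1.3, -1.81, -2.32, -2.83, -3.34]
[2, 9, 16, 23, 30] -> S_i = 2 + 7*i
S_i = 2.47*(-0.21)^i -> [2.47, -0.52, 0.11, -0.02, 0.0]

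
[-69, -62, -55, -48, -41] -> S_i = -69 + 7*i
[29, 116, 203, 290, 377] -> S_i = 29 + 87*i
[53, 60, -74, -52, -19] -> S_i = Random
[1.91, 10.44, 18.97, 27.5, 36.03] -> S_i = 1.91 + 8.53*i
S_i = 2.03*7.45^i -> [2.03, 15.12, 112.67, 839.39, 6253.47]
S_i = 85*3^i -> [85, 255, 765, 2295, 6885]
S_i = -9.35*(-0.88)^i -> [-9.35, 8.23, -7.24, 6.37, -5.61]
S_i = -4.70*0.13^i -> [-4.7, -0.61, -0.08, -0.01, -0.0]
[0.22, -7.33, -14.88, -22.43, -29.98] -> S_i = 0.22 + -7.55*i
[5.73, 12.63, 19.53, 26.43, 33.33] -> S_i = 5.73 + 6.90*i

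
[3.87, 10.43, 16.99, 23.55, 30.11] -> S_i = 3.87 + 6.56*i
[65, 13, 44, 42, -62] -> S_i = Random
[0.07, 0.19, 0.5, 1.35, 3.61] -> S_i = 0.07*2.68^i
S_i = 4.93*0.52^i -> [4.93, 2.56, 1.33, 0.69, 0.36]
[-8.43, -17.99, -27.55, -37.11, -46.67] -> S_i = -8.43 + -9.56*i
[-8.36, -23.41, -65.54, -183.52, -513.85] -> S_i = -8.36*2.80^i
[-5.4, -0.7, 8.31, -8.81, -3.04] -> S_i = Random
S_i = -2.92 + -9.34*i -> [-2.92, -12.26, -21.6, -30.94, -40.28]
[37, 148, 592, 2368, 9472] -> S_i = 37*4^i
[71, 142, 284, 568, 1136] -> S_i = 71*2^i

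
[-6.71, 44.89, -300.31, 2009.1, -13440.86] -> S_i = -6.71*(-6.69)^i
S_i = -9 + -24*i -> [-9, -33, -57, -81, -105]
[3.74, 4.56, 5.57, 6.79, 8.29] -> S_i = 3.74*1.22^i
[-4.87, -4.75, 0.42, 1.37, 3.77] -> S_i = Random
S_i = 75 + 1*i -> [75, 76, 77, 78, 79]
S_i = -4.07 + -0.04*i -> [-4.07, -4.11, -4.15, -4.19, -4.23]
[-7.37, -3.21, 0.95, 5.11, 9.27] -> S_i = -7.37 + 4.16*i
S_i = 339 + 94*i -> [339, 433, 527, 621, 715]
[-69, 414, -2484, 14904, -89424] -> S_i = -69*-6^i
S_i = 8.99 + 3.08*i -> [8.99, 12.07, 15.15, 18.23, 21.31]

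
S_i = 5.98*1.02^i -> [5.98, 6.1, 6.22, 6.35, 6.47]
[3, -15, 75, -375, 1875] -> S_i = 3*-5^i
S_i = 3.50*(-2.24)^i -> [3.5, -7.84, 17.56, -39.34, 88.12]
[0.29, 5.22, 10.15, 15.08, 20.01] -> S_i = 0.29 + 4.93*i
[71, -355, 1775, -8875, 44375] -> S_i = 71*-5^i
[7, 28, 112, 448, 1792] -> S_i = 7*4^i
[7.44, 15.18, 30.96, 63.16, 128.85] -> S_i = 7.44*2.04^i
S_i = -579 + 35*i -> [-579, -544, -509, -474, -439]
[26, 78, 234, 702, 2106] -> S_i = 26*3^i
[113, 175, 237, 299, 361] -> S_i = 113 + 62*i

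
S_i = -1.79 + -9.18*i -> [-1.79, -10.97, -20.15, -29.33, -38.51]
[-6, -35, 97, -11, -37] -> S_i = Random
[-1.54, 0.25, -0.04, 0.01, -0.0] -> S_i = -1.54*(-0.16)^i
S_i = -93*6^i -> [-93, -558, -3348, -20088, -120528]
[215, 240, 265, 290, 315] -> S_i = 215 + 25*i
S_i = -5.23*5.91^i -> [-5.23, -30.91, -182.67, -1079.6, -6380.45]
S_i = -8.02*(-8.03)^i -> [-8.02, 64.4, -517.14, 4152.61, -33345.45]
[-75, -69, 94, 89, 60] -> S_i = Random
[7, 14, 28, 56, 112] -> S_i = 7*2^i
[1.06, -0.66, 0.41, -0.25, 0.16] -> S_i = 1.06*(-0.62)^i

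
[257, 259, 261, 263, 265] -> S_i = 257 + 2*i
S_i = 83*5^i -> [83, 415, 2075, 10375, 51875]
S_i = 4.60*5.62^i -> [4.6, 25.85, 145.29, 816.52, 4588.84]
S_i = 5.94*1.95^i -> [5.94, 11.58, 22.59, 44.04, 85.89]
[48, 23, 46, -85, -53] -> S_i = Random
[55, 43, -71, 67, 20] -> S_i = Random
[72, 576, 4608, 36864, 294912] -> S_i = 72*8^i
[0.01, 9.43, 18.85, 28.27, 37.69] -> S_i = 0.01 + 9.42*i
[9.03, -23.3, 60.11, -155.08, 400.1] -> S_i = 9.03*(-2.58)^i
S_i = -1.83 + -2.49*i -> [-1.83, -4.32, -6.81, -9.3, -11.79]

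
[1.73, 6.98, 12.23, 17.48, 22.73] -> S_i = 1.73 + 5.25*i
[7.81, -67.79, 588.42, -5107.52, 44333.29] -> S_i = 7.81*(-8.68)^i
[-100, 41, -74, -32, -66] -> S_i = Random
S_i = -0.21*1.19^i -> [-0.21, -0.25, -0.3, -0.35, -0.42]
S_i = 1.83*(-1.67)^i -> [1.83, -3.06, 5.1, -8.52, 14.23]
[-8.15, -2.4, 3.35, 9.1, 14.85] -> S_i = -8.15 + 5.75*i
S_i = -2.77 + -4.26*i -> [-2.77, -7.03, -11.29, -15.55, -19.81]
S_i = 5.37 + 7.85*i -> [5.37, 13.22, 21.07, 28.92, 36.77]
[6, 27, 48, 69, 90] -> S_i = 6 + 21*i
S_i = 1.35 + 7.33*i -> [1.35, 8.68, 16.01, 23.34, 30.67]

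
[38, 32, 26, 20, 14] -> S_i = 38 + -6*i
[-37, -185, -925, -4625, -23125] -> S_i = -37*5^i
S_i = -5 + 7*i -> [-5, 2, 9, 16, 23]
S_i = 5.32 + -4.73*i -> [5.32, 0.59, -4.14, -8.87, -13.6]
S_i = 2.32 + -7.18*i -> [2.32, -4.86, -12.04, -19.22, -26.4]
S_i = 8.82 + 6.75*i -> [8.82, 15.57, 22.32, 29.07, 35.82]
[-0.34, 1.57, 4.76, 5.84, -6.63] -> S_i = Random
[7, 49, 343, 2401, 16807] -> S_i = 7*7^i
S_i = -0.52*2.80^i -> [-0.52, -1.46, -4.08, -11.42, -31.96]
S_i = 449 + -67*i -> [449, 382, 315, 248, 181]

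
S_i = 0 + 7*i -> [0, 7, 14, 21, 28]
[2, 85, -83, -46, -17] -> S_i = Random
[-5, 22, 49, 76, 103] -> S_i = -5 + 27*i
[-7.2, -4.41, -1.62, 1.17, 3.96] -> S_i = -7.20 + 2.79*i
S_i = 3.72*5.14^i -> [3.72, 19.12, 98.28, 505.16, 2596.54]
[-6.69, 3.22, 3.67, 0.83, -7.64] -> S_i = Random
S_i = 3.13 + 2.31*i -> [3.13, 5.44, 7.75, 10.06, 12.37]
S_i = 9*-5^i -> [9, -45, 225, -1125, 5625]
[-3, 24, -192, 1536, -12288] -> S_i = -3*-8^i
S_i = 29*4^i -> [29, 116, 464, 1856, 7424]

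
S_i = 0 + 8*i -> [0, 8, 16, 24, 32]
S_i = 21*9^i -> [21, 189, 1701, 15309, 137781]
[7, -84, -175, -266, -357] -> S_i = 7 + -91*i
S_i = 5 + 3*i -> [5, 8, 11, 14, 17]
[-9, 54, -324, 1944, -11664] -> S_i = -9*-6^i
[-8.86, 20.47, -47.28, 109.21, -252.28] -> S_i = -8.86*(-2.31)^i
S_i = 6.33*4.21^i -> [6.33, 26.65, 112.19, 472.33, 1988.53]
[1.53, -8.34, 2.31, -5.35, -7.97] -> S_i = Random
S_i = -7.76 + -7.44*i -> [-7.76, -15.2, -22.64, -30.08, -37.52]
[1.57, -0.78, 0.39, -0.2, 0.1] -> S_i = 1.57*(-0.50)^i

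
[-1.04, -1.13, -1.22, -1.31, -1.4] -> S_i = -1.04 + -0.09*i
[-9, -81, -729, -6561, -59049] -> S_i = -9*9^i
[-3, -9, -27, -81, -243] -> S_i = -3*3^i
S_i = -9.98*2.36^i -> [-9.98, -23.55, -55.58, -131.18, -309.58]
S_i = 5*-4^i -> [5, -20, 80, -320, 1280]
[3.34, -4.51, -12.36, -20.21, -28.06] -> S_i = 3.34 + -7.85*i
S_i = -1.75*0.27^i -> [-1.75, -0.47, -0.13, -0.03, -0.01]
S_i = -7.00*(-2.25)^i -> [-7.0, 15.75, -35.44, 79.73, -179.4]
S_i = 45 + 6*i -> [45, 51, 57, 63, 69]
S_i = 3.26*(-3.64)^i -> [3.26, -11.87, 43.19, -157.23, 572.3]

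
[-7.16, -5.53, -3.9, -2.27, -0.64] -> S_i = -7.16 + 1.63*i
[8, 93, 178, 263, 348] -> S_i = 8 + 85*i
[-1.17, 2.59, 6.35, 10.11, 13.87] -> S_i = -1.17 + 3.76*i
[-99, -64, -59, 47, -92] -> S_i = Random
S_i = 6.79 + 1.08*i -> [6.79, 7.87, 8.95, 10.03, 11.11]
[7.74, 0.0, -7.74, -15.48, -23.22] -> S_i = 7.74 + -7.74*i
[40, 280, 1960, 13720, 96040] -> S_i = 40*7^i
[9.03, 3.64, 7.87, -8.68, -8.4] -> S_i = Random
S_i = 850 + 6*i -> [850, 856, 862, 868, 874]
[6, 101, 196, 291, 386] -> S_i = 6 + 95*i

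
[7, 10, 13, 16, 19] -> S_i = 7 + 3*i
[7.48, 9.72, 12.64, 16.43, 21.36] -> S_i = 7.48*1.30^i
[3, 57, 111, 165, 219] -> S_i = 3 + 54*i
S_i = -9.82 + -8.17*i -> [-9.82, -17.99, -26.16, -34.33, -42.5]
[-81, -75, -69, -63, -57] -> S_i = -81 + 6*i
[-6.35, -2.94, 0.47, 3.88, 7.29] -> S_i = -6.35 + 3.41*i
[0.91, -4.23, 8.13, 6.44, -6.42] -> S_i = Random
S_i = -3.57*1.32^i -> [-3.57, -4.71, -6.22, -8.21, -10.84]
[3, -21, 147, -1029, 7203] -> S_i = 3*-7^i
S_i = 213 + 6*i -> [213, 219, 225, 231, 237]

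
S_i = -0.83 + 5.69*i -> [-0.83, 4.86, 10.55, 16.24, 21.93]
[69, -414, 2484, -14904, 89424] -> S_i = 69*-6^i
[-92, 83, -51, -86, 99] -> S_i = Random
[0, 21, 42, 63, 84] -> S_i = 0 + 21*i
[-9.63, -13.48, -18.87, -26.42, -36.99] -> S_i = -9.63*1.40^i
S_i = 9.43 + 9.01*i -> [9.43, 18.44, 27.45, 36.46, 45.47]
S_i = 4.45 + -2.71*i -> [4.45, 1.74, -0.97, -3.68, -6.39]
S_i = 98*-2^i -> [98, -196, 392, -784, 1568]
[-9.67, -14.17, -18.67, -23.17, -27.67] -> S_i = -9.67 + -4.50*i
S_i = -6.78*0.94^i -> [-6.78, -6.37, -5.99, -5.63, -5.29]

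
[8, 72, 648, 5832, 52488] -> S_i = 8*9^i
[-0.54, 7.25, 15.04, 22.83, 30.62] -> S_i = -0.54 + 7.79*i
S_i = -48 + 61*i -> [-48, 13, 74, 135, 196]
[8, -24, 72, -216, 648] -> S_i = 8*-3^i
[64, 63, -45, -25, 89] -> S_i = Random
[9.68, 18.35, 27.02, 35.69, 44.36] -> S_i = 9.68 + 8.67*i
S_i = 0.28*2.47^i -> [0.28, 0.69, 1.71, 4.22, 10.42]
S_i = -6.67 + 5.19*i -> [-6.67, -1.48, 3.71, 8.9, 14.09]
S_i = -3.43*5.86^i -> [-3.43, -20.1, -117.78, -690.22, -4044.68]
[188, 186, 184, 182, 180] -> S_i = 188 + -2*i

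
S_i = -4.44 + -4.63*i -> [-4.44, -9.07, -13.7, -18.33, -22.96]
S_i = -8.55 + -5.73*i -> [-8.55, -14.28, -20.01, -25.74, -31.47]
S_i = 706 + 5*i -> [706, 711, 716, 721, 726]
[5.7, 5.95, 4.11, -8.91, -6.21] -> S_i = Random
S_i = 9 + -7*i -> [9, 2, -5, -12, -19]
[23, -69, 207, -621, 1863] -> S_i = 23*-3^i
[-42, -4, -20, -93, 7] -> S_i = Random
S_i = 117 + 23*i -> [117, 140, 163, 186, 209]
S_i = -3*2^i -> [-3, -6, -12, -24, -48]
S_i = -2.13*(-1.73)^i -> [-2.13, 3.68, -6.37, 11.03, -19.08]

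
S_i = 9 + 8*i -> [9, 17, 25, 33, 41]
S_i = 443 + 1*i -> [443, 444, 445, 446, 447]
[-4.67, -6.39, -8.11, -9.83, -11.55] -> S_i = -4.67 + -1.72*i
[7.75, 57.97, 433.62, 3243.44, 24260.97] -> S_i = 7.75*7.48^i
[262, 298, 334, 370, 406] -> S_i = 262 + 36*i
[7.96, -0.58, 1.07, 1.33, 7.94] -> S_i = Random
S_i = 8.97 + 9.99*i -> [8.97, 18.96, 28.95, 38.94, 48.93]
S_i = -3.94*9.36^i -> [-3.94, -36.88, -345.18, -3230.9, -30241.24]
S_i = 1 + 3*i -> [1, 4, 7, 10, 13]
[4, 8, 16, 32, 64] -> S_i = 4*2^i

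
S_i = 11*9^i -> [11, 99, 891, 8019, 72171]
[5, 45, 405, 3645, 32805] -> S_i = 5*9^i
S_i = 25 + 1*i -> [25, 26, 27, 28, 29]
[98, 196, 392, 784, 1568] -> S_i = 98*2^i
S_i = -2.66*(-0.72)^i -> [-2.66, 1.92, -1.38, 0.99, -0.71]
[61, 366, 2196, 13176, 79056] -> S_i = 61*6^i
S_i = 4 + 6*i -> [4, 10, 16, 22, 28]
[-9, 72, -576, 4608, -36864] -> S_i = -9*-8^i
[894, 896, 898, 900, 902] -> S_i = 894 + 2*i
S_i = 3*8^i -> [3, 24, 192, 1536, 12288]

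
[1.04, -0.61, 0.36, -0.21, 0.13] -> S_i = 1.04*(-0.59)^i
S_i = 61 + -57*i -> [61, 4, -53, -110, -167]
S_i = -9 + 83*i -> [-9, 74, 157, 240, 323]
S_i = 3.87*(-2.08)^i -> [3.87, -8.05, 16.74, -34.83, 72.44]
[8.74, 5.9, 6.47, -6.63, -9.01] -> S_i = Random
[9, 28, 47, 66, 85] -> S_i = 9 + 19*i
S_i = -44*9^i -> [-44, -396, -3564, -32076, -288684]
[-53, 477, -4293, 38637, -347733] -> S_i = -53*-9^i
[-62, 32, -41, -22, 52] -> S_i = Random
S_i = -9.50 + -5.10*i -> [-9.5, -14.6, -19.7, -24.8, -29.9]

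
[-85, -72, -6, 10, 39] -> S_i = Random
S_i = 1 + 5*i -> [1, 6, 11, 16, 21]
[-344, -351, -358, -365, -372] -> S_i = -344 + -7*i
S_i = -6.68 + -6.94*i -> [-6.68, -13.62, -20.56, -27.5, -34.44]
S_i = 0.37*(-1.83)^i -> [0.37, -0.68, 1.24, -2.27, 4.15]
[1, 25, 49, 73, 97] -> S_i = 1 + 24*i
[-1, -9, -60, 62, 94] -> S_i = Random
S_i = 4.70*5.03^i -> [4.7, 23.64, 118.91, 598.14, 3008.64]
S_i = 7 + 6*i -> [7, 13, 19, 25, 31]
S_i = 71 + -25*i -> [71, 46, 21, -4, -29]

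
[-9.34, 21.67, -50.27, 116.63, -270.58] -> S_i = -9.34*(-2.32)^i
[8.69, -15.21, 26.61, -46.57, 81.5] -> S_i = 8.69*(-1.75)^i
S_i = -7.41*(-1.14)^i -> [-7.41, 8.45, -9.63, 10.98, -12.52]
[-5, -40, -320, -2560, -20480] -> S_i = -5*8^i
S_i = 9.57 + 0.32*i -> [9.57, 9.89, 10.21, 10.53, 10.85]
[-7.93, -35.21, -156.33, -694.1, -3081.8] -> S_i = -7.93*4.44^i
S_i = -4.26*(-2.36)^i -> [-4.26, 10.05, -23.73, 55.99, -132.15]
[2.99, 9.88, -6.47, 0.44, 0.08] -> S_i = Random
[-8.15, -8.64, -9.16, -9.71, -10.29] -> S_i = -8.15*1.06^i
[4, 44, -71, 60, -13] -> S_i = Random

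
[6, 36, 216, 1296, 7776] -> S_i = 6*6^i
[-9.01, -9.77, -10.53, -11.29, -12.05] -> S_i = -9.01 + -0.76*i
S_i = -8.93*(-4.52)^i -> [-8.93, 40.36, -182.44, 824.64, -3727.39]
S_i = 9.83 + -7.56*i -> [9.83, 2.27, -5.29, -12.85, -20.41]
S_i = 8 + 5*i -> [8, 13, 18, 23, 28]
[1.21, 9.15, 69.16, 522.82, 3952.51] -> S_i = 1.21*7.56^i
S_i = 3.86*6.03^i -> [3.86, 23.28, 140.35, 846.33, 5103.36]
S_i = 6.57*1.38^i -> [6.57, 9.07, 12.51, 17.27, 23.83]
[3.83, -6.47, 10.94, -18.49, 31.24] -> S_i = 3.83*(-1.69)^i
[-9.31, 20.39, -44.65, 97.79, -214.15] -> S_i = -9.31*(-2.19)^i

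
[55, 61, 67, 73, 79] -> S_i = 55 + 6*i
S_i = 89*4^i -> [89, 356, 1424, 5696, 22784]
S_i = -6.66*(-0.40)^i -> [-6.66, 2.66, -1.07, 0.43, -0.17]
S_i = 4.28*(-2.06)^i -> [4.28, -8.82, 18.16, -37.41, 77.07]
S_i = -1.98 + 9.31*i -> [-1.98, 7.33, 16.64, 25.95, 35.26]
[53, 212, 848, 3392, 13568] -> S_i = 53*4^i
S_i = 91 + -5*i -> [91, 86, 81, 76, 71]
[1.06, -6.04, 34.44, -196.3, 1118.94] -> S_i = 1.06*(-5.70)^i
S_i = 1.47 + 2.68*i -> [1.47, 4.15, 6.83, 9.51, 12.19]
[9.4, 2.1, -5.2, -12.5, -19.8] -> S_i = 9.40 + -7.30*i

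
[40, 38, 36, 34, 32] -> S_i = 40 + -2*i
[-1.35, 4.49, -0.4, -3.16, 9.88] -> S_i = Random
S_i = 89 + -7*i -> [89, 82, 75, 68, 61]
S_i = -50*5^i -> [-50, -250, -1250, -6250, -31250]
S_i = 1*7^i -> [1, 7, 49, 343, 2401]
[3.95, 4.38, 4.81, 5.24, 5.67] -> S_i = 3.95 + 0.43*i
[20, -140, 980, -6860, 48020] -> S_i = 20*-7^i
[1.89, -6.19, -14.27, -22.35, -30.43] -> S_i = 1.89 + -8.08*i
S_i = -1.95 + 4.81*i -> [-1.95, 2.86, 7.67, 12.48, 17.29]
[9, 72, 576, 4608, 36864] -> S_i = 9*8^i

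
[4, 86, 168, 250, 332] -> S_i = 4 + 82*i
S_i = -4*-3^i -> [-4, 12, -36, 108, -324]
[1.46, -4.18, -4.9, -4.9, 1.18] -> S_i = Random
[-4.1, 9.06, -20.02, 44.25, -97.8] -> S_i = -4.10*(-2.21)^i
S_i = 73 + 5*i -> [73, 78, 83, 88, 93]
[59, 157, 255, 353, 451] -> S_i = 59 + 98*i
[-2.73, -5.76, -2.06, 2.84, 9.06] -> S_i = Random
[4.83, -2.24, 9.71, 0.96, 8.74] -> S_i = Random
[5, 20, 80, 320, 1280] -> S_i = 5*4^i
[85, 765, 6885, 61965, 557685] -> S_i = 85*9^i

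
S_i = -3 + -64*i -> [-3, -67, -131, -195, -259]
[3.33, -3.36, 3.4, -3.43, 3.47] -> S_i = 3.33*(-1.01)^i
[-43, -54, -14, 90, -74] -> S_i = Random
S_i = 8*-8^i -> [8, -64, 512, -4096, 32768]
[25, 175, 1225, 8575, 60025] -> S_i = 25*7^i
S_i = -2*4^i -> [-2, -8, -32, -128, -512]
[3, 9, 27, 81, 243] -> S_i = 3*3^i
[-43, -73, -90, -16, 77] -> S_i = Random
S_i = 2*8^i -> [2, 16, 128, 1024, 8192]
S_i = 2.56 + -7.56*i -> [2.56, -5.0, -12.56, -20.12, -27.68]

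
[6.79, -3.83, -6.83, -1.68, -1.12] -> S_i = Random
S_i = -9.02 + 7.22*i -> [-9.02, -1.8, 5.42, 12.64, 19.86]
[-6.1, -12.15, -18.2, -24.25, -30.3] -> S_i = -6.10 + -6.05*i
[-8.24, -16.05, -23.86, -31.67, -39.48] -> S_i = -8.24 + -7.81*i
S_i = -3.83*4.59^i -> [-3.83, -17.58, -80.69, -370.37, -1700.0]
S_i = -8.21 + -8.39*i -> [-8.21, -16.6, -24.99, -33.38, -41.77]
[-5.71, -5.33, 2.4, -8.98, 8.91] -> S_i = Random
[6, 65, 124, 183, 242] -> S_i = 6 + 59*i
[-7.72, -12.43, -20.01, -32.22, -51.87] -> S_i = -7.72*1.61^i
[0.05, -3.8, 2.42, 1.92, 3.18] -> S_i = Random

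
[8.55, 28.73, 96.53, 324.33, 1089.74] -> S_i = 8.55*3.36^i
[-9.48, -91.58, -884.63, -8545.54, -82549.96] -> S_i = -9.48*9.66^i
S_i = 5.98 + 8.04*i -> [5.98, 14.02, 22.06, 30.1, 38.14]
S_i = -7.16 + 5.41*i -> [-7.16, -1.75, 3.66, 9.07, 14.48]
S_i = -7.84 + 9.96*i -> [-7.84, 2.12, 12.08, 22.04, 32.0]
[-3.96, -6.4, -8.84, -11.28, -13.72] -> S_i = -3.96 + -2.44*i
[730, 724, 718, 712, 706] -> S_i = 730 + -6*i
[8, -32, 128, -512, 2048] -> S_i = 8*-4^i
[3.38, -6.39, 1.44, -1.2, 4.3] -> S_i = Random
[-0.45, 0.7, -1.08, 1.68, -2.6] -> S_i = -0.45*(-1.55)^i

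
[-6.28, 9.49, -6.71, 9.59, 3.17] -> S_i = Random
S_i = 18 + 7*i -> [18, 25, 32, 39, 46]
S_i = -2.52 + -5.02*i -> [-2.52, -7.54, -12.56, -17.58, -22.6]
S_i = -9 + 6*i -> [-9, -3, 3, 9, 15]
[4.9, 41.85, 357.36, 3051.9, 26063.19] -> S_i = 4.90*8.54^i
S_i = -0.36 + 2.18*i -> [-0.36, 1.82, 4.0, 6.18, 8.36]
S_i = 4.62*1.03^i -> [4.62, 4.76, 4.9, 5.05, 5.2]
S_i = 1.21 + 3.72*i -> [1.21, 4.93, 8.65, 12.37, 16.09]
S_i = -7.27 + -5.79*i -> [-7.27, -13.06, -18.85, -24.64, -30.43]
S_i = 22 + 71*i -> [22, 93, 164, 235, 306]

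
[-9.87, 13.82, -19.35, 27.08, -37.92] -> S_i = -9.87*(-1.40)^i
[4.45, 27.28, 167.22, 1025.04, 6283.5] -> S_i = 4.45*6.13^i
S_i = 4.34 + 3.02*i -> [4.34, 7.36, 10.38, 13.4, 16.42]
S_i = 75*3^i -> [75, 225, 675, 2025, 6075]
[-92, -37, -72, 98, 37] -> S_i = Random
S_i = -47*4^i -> [-47, -188, -752, -3008, -12032]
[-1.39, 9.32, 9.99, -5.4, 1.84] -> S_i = Random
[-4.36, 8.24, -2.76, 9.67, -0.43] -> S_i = Random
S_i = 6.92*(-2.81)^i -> [6.92, -19.45, 54.64, -153.54, 431.45]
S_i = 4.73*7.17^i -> [4.73, 33.91, 243.16, 1743.49, 12500.8]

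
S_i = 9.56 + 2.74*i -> [9.56, 12.3, 15.04, 17.78, 20.52]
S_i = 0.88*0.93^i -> [0.88, 0.82, 0.76, 0.71, 0.66]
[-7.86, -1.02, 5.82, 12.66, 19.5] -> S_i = -7.86 + 6.84*i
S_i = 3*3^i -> [3, 9, 27, 81, 243]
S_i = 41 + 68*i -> [41, 109, 177, 245, 313]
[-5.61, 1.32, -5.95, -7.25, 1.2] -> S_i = Random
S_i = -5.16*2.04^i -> [-5.16, -10.53, -21.47, -43.81, -89.37]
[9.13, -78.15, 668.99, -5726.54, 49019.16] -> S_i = 9.13*(-8.56)^i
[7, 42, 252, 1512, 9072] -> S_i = 7*6^i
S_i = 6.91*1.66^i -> [6.91, 11.47, 19.04, 31.61, 52.47]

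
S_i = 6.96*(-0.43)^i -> [6.96, -2.99, 1.29, -0.55, 0.24]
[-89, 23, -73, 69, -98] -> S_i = Random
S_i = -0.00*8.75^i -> [-0.0, -0.0, -0.0, -0.0, -0.0]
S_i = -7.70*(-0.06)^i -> [-7.7, 0.46, -0.03, 0.0, -0.0]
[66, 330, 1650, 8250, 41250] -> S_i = 66*5^i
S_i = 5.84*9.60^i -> [5.84, 56.06, 538.21, 5166.86, 49601.84]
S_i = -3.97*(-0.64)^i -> [-3.97, 2.54, -1.63, 1.04, -0.67]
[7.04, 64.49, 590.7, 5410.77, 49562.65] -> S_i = 7.04*9.16^i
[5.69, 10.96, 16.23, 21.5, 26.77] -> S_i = 5.69 + 5.27*i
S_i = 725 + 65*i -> [725, 790, 855, 920, 985]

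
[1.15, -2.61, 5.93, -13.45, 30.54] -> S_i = 1.15*(-2.27)^i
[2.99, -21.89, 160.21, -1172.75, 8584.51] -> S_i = 2.99*(-7.32)^i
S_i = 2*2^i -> [2, 4, 8, 16, 32]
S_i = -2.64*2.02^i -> [-2.64, -5.33, -10.77, -21.76, -43.96]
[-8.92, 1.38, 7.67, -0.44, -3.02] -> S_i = Random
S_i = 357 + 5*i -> [357, 362, 367, 372, 377]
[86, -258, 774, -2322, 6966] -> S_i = 86*-3^i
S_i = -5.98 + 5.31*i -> [-5.98, -0.67, 4.64, 9.95, 15.26]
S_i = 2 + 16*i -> [2, 18, 34, 50, 66]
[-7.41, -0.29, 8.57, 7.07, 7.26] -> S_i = Random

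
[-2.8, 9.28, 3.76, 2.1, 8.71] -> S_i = Random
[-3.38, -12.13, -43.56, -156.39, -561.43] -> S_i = -3.38*3.59^i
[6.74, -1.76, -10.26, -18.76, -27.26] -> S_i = 6.74 + -8.50*i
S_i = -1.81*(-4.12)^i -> [-1.81, 7.46, -30.72, 126.58, -521.52]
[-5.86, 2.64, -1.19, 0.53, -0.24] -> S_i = -5.86*(-0.45)^i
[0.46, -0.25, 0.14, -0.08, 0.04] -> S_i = 0.46*(-0.55)^i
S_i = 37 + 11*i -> [37, 48, 59, 70, 81]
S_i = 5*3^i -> [5, 15, 45, 135, 405]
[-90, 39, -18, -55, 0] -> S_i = Random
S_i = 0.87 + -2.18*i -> [0.87, -1.31, -3.49, -5.67, -7.85]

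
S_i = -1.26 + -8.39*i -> [-1.26, -9.65, -18.04, -26.43, -34.82]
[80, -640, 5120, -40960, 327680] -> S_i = 80*-8^i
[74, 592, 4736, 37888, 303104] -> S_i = 74*8^i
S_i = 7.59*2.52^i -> [7.59, 19.13, 48.2, 121.46, 306.09]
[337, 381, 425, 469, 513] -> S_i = 337 + 44*i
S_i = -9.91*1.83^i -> [-9.91, -18.14, -33.19, -60.73, -111.14]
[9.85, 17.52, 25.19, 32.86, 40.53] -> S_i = 9.85 + 7.67*i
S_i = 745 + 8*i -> [745, 753, 761, 769, 777]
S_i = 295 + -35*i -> [295, 260, 225, 190, 155]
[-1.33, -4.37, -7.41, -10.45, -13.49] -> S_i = -1.33 + -3.04*i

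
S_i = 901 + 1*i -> [901, 902, 903, 904, 905]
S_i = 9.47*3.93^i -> [9.47, 37.22, 146.26, 574.81, 2259.02]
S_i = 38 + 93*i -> [38, 131, 224, 317, 410]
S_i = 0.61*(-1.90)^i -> [0.61, -1.16, 2.2, -4.18, 7.95]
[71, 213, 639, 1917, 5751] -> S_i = 71*3^i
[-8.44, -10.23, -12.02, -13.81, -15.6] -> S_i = -8.44 + -1.79*i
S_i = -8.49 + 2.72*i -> [-8.49, -5.77, -3.05, -0.33, 2.39]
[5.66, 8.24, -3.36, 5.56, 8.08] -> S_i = Random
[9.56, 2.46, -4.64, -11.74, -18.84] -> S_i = 9.56 + -7.10*i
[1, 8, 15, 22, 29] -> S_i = 1 + 7*i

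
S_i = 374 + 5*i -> [374, 379, 384, 389, 394]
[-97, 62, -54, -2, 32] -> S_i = Random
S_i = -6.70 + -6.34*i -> [-6.7, -13.04, -19.38, -25.72, -32.06]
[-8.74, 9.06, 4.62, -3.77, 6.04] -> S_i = Random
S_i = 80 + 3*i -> [80, 83, 86, 89, 92]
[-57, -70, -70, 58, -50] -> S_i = Random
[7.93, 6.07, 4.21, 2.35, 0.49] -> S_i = 7.93 + -1.86*i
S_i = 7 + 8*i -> [7, 15, 23, 31, 39]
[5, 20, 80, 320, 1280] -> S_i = 5*4^i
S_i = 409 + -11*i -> [409, 398, 387, 376, 365]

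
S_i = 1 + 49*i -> [1, 50, 99, 148, 197]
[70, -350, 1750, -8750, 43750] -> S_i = 70*-5^i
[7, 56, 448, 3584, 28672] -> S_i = 7*8^i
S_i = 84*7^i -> [84, 588, 4116, 28812, 201684]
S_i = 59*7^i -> [59, 413, 2891, 20237, 141659]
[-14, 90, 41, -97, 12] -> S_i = Random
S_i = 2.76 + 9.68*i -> [2.76, 12.44, 22.12, 31.8, 41.48]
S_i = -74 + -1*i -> [-74, -75, -76, -77, -78]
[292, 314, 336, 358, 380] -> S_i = 292 + 22*i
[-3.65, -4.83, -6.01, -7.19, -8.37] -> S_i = -3.65 + -1.18*i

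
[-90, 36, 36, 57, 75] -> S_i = Random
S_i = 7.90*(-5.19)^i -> [7.9, -41.0, 212.8, -1104.41, 5731.87]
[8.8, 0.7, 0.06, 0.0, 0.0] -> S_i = 8.80*0.08^i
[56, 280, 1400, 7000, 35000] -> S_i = 56*5^i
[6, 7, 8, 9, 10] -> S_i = 6 + 1*i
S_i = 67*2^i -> [67, 134, 268, 536, 1072]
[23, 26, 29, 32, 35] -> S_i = 23 + 3*i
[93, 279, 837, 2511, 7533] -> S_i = 93*3^i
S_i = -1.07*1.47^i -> [-1.07, -1.57, -2.31, -3.4, -5.0]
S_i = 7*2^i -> [7, 14, 28, 56, 112]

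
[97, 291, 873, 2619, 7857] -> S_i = 97*3^i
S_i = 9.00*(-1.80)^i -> [9.0, -16.2, 29.16, -52.49, 94.48]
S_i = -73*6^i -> [-73, -438, -2628, -15768, -94608]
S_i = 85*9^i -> [85, 765, 6885, 61965, 557685]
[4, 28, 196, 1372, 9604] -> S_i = 4*7^i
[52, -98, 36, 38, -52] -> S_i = Random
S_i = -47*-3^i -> [-47, 141, -423, 1269, -3807]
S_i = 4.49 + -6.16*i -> [4.49, -1.67, -7.83, -13.99, -20.15]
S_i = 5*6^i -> [5, 30, 180, 1080, 6480]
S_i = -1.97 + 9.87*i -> [-1.97, 7.9, 17.77, 27.64, 37.51]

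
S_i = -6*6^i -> [-6, -36, -216, -1296, -7776]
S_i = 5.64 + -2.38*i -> [5.64, 3.26, 0.88, -1.5, -3.88]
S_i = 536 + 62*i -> [536, 598, 660, 722, 784]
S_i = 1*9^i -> [1, 9, 81, 729, 6561]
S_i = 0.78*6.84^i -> [0.78, 5.34, 36.49, 249.61, 1707.34]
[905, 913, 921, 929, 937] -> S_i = 905 + 8*i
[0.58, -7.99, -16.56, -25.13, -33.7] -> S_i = 0.58 + -8.57*i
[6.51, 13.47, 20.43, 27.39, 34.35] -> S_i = 6.51 + 6.96*i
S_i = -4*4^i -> [-4, -16, -64, -256, -1024]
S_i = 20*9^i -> [20, 180, 1620, 14580, 131220]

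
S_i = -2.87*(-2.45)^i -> [-2.87, 7.03, -17.23, 42.21, -103.41]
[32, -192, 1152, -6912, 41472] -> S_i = 32*-6^i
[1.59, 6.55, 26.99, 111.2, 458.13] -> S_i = 1.59*4.12^i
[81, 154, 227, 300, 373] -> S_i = 81 + 73*i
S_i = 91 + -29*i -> [91, 62, 33, 4, -25]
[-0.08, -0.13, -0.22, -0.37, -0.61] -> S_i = -0.08*1.66^i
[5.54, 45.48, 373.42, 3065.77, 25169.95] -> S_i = 5.54*8.21^i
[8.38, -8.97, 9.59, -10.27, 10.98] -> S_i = 8.38*(-1.07)^i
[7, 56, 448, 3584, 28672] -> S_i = 7*8^i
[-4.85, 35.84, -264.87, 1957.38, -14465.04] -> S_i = -4.85*(-7.39)^i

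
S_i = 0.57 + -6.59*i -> [0.57, -6.02, -12.61, -19.2, -25.79]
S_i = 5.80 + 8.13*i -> [5.8, 13.93, 22.06, 30.19, 38.32]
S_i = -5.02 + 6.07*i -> [-5.02, 1.05, 7.12, 13.19, 19.26]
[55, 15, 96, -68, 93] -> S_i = Random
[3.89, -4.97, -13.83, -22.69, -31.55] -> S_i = 3.89 + -8.86*i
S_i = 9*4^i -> [9, 36, 144, 576, 2304]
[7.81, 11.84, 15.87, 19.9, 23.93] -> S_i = 7.81 + 4.03*i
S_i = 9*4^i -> [9, 36, 144, 576, 2304]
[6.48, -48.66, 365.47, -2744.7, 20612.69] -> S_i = 6.48*(-7.51)^i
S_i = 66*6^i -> [66, 396, 2376, 14256, 85536]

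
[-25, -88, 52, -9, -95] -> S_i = Random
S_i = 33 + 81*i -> [33, 114, 195, 276, 357]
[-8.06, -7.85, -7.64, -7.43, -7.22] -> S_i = -8.06 + 0.21*i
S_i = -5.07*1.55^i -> [-5.07, -7.86, -12.18, -18.88, -29.26]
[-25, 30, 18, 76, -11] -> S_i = Random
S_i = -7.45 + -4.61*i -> [-7.45, -12.06, -16.67, -21.28, -25.89]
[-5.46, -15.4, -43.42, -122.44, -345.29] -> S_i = -5.46*2.82^i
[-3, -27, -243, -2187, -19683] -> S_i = -3*9^i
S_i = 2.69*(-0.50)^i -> [2.69, -1.34, 0.67, -0.34, 0.17]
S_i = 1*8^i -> [1, 8, 64, 512, 4096]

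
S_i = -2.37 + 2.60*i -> [-2.37, 0.23, 2.83, 5.43, 8.03]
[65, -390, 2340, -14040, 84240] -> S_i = 65*-6^i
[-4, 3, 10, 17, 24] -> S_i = -4 + 7*i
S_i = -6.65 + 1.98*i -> [-6.65, -4.67, -2.69, -0.71, 1.27]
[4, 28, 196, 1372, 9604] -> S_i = 4*7^i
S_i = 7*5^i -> [7, 35, 175, 875, 4375]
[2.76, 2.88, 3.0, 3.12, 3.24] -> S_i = 2.76 + 0.12*i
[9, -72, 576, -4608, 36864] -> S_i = 9*-8^i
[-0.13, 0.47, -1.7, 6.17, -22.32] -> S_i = -0.13*(-3.62)^i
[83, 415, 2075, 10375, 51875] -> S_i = 83*5^i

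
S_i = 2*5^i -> [2, 10, 50, 250, 1250]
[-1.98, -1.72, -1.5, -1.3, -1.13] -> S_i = -1.98*0.87^i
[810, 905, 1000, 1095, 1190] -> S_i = 810 + 95*i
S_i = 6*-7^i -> [6, -42, 294, -2058, 14406]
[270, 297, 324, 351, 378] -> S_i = 270 + 27*i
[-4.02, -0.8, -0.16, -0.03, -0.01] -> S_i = -4.02*0.20^i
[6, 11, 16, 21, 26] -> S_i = 6 + 5*i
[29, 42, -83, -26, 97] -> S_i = Random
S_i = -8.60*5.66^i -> [-8.6, -48.68, -275.51, -1559.36, -8826.01]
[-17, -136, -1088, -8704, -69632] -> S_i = -17*8^i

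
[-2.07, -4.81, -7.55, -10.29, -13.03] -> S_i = -2.07 + -2.74*i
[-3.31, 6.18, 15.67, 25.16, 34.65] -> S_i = -3.31 + 9.49*i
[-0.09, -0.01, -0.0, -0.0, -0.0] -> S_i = -0.09*0.08^i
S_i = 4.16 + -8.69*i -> [4.16, -4.53, -13.22, -21.91, -30.6]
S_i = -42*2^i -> [-42, -84, -168, -336, -672]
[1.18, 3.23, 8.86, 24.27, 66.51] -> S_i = 1.18*2.74^i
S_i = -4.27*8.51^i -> [-4.27, -36.34, -309.23, -2631.58, -22394.74]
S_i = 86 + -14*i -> [86, 72, 58, 44, 30]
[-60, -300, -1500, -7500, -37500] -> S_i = -60*5^i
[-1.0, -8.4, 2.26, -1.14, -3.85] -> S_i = Random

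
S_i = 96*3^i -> [96, 288, 864, 2592, 7776]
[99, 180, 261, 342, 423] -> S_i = 99 + 81*i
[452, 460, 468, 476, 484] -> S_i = 452 + 8*i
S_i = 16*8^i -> [16, 128, 1024, 8192, 65536]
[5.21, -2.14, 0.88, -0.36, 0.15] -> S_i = 5.21*(-0.41)^i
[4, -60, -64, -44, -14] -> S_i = Random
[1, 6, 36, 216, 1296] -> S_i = 1*6^i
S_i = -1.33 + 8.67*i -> [-1.33, 7.34, 16.01, 24.68, 33.35]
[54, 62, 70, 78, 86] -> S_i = 54 + 8*i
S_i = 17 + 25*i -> [17, 42, 67, 92, 117]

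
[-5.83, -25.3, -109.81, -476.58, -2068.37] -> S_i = -5.83*4.34^i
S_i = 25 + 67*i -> [25, 92, 159, 226, 293]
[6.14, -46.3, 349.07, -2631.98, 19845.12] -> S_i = 6.14*(-7.54)^i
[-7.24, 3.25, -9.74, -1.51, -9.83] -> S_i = Random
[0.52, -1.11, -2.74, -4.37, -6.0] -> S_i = 0.52 + -1.63*i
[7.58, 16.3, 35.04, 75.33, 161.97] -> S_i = 7.58*2.15^i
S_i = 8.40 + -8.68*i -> [8.4, -0.28, -8.96, -17.64, -26.32]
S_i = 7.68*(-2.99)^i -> [7.68, -22.96, 68.66, -205.29, 613.83]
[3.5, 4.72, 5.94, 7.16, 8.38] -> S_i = 3.50 + 1.22*i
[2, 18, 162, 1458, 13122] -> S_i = 2*9^i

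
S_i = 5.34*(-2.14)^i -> [5.34, -11.43, 24.46, -52.33, 111.99]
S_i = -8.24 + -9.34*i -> [-8.24, -17.58, -26.92, -36.26, -45.6]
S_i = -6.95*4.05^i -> [-6.95, -28.15, -114.0, -461.69, -1869.84]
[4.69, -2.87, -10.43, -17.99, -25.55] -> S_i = 4.69 + -7.56*i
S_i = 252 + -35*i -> [252, 217, 182, 147, 112]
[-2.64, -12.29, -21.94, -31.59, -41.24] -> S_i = -2.64 + -9.65*i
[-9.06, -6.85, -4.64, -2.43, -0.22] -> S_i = -9.06 + 2.21*i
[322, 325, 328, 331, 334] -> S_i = 322 + 3*i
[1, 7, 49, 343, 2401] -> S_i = 1*7^i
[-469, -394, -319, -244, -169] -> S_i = -469 + 75*i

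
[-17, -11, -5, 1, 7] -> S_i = -17 + 6*i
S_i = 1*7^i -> [1, 7, 49, 343, 2401]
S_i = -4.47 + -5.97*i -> [-4.47, -10.44, -16.41, -22.38, -28.35]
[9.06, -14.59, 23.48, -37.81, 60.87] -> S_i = 9.06*(-1.61)^i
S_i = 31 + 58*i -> [31, 89, 147, 205, 263]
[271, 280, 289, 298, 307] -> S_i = 271 + 9*i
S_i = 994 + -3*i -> [994, 991, 988, 985, 982]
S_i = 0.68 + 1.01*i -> [0.68, 1.69, 2.7, 3.71, 4.72]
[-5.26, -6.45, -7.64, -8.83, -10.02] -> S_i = -5.26 + -1.19*i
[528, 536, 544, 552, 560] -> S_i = 528 + 8*i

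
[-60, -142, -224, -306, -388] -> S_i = -60 + -82*i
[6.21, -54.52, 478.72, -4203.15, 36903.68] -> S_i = 6.21*(-8.78)^i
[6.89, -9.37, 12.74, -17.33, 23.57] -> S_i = 6.89*(-1.36)^i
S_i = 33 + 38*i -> [33, 71, 109, 147, 185]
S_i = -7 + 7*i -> [-7, 0, 7, 14, 21]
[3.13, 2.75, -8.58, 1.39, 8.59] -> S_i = Random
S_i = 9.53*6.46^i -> [9.53, 61.56, 397.7, 2569.16, 16596.75]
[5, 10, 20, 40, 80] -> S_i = 5*2^i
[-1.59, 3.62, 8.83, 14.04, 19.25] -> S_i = -1.59 + 5.21*i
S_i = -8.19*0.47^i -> [-8.19, -3.85, -1.81, -0.85, -0.4]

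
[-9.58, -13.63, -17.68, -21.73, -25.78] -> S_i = -9.58 + -4.05*i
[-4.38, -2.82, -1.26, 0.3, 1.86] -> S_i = -4.38 + 1.56*i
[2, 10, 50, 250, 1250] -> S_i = 2*5^i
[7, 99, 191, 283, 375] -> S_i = 7 + 92*i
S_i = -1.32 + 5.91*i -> [-1.32, 4.59, 10.5, 16.41, 22.32]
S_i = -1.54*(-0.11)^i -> [-1.54, 0.17, -0.02, 0.0, -0.0]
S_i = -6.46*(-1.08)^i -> [-6.46, 6.98, -7.53, 8.14, -8.79]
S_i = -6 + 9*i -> [-6, 3, 12, 21, 30]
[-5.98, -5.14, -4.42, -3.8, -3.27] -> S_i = -5.98*0.86^i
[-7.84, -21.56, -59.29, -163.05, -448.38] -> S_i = -7.84*2.75^i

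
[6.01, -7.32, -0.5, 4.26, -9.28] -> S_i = Random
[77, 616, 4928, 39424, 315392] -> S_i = 77*8^i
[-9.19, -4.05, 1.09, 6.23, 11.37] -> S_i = -9.19 + 5.14*i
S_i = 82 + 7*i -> [82, 89, 96, 103, 110]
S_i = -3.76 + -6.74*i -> [-3.76, -10.5, -17.24, -23.98, -30.72]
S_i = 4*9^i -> [4, 36, 324, 2916, 26244]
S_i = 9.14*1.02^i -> [9.14, 9.32, 9.51, 9.7, 9.89]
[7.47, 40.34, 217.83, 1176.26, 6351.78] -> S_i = 7.47*5.40^i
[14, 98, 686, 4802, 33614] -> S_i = 14*7^i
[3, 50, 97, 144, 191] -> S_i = 3 + 47*i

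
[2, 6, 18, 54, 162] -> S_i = 2*3^i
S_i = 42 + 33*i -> [42, 75, 108, 141, 174]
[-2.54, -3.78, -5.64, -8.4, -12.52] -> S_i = -2.54*1.49^i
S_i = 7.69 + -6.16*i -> [7.69, 1.53, -4.63, -10.79, -16.95]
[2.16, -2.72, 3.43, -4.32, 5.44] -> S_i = 2.16*(-1.26)^i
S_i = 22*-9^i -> [22, -198, 1782, -16038, 144342]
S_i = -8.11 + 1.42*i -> [-8.11, -6.69, -5.27, -3.85, -2.43]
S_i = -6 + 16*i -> [-6, 10, 26, 42, 58]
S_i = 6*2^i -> [6, 12, 24, 48, 96]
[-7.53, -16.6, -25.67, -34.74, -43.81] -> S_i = -7.53 + -9.07*i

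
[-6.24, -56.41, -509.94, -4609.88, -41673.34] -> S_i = -6.24*9.04^i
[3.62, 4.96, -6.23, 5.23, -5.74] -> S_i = Random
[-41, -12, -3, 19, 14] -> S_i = Random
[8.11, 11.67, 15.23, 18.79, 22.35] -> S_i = 8.11 + 3.56*i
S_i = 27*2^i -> [27, 54, 108, 216, 432]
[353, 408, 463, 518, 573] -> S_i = 353 + 55*i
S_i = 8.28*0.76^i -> [8.28, 6.29, 4.78, 3.63, 2.76]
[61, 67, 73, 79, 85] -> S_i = 61 + 6*i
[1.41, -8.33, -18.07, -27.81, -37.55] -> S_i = 1.41 + -9.74*i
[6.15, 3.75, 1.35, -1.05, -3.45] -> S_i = 6.15 + -2.40*i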